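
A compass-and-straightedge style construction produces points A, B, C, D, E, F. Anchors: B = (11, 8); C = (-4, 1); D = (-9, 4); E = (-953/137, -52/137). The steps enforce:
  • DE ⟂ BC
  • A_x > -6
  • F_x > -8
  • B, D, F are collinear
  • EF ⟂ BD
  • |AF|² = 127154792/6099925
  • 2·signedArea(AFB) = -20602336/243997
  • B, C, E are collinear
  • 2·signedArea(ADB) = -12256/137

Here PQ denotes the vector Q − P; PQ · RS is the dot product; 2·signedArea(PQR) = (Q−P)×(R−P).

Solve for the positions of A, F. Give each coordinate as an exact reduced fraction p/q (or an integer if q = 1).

A = (-791/137, 118/685)
F = (-14029/1781, 7524/1781)

1. F_x = -14029/1781  [B, D, F are collinear ∩ EF ⟂ BD]
2. F_y = 7524/1781  [B, D, F are collinear ∩ EF ⟂ BD]
   → F = (-14029/1781, 7524/1781)
3. A_x = -791/137  [line -6724/1781·x + 33620/1781·y + -6112116/243997 = 0 ∩ |AF|² = 127154792/6099925]
4. A_y = 118/685  [line -6724/1781·x + 33620/1781·y + -6112116/243997 = 0 ∩ |AF|² = 127154792/6099925]
   → A = (-791/137, 118/685)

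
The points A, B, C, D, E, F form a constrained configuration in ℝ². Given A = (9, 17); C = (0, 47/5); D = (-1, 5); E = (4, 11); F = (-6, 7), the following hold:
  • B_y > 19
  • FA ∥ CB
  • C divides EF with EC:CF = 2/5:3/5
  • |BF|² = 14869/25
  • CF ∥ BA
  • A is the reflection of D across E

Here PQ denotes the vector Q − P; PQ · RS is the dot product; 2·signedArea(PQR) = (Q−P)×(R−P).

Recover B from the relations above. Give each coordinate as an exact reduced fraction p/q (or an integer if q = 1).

1. B_x = 15  [CF ∥ BA ∩ FA ∥ CB]
2. B_y = 97/5  [CF ∥ BA ∩ FA ∥ CB]
   → B = (15, 97/5)

B = (15, 97/5)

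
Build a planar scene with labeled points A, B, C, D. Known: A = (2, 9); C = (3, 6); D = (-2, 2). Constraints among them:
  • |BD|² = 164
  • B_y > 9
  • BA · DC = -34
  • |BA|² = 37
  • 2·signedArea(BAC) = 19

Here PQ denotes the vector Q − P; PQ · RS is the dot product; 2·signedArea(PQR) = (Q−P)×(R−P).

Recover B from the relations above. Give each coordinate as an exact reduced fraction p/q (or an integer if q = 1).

1. B_x = 8  [2·signedArea(BAC) = 19 ∩ BA · DC = -34]
2. B_y = 10  [2·signedArea(BAC) = 19 ∩ BA · DC = -34]
   → B = (8, 10)

B = (8, 10)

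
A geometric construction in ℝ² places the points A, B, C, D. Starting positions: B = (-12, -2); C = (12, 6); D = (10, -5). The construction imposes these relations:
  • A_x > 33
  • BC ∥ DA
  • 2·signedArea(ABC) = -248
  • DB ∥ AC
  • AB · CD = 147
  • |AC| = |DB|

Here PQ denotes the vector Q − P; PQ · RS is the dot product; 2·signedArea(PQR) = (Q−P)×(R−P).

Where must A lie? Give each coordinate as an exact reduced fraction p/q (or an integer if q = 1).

A = (34, 3)

1. A_x = 34  [DB ∥ AC ∩ BC ∥ DA]
2. A_y = 3  [DB ∥ AC ∩ BC ∥ DA]
   → A = (34, 3)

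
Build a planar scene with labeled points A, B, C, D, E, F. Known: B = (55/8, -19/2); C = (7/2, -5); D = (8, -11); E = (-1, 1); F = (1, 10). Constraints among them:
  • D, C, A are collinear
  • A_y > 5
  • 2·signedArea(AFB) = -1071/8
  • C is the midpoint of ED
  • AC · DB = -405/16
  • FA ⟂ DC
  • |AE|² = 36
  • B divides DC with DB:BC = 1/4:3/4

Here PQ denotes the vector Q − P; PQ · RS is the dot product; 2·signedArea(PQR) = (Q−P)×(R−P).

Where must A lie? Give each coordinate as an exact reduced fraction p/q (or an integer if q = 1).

A = (-23/5, 29/5)

1. A_x = -23/5  [D, C, A are collinear ∩ FA ⟂ DC]
2. A_y = 29/5  [D, C, A are collinear ∩ FA ⟂ DC]
   → A = (-23/5, 29/5)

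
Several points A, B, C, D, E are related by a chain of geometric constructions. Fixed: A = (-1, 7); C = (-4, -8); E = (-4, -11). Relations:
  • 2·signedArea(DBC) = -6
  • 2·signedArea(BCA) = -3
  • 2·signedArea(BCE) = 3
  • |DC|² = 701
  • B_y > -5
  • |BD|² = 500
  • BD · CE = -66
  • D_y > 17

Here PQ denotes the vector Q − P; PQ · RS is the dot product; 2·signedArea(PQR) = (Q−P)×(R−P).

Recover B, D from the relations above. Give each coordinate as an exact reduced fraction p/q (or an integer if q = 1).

B = (-3, -4)
D = (1, 18)

1. B_x = -3  [2·signedArea(BCE) = 3 ∩ 2·signedArea(BCA) = -3]
2. B_y = -4  [2·signedArea(BCE) = 3 ∩ 2·signedArea(BCA) = -3]
   → B = (-3, -4)
3. D_x = 1  [2·signedArea(DBC) = -6 ∩ BD · CE = -66]
4. D_y = 18  [2·signedArea(DBC) = -6 ∩ BD · CE = -66]
   → D = (1, 18)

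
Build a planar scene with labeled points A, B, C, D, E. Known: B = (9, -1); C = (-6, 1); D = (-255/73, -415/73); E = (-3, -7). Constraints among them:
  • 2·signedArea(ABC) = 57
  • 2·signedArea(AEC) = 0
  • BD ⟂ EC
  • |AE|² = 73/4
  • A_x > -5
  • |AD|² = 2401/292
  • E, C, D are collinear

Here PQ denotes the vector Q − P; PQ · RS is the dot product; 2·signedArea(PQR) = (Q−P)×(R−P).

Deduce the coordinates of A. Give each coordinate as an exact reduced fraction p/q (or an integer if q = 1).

A = (-9/2, -3)

1. A_x = -9/2  [2·signedArea(AEC) = 0 ∩ 2·signedArea(ABC) = 57]
2. A_y = -3  [2·signedArea(AEC) = 0 ∩ 2·signedArea(ABC) = 57]
   → A = (-9/2, -3)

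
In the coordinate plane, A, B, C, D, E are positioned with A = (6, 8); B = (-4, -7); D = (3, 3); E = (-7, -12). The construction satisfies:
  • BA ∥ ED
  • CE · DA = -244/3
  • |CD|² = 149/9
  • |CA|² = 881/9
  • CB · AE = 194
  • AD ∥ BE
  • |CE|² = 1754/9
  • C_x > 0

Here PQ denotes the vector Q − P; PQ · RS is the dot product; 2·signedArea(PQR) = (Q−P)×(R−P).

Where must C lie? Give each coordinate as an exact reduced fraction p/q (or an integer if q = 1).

1. C_x = 2/3  [CE · DA = -244/3 ∩ CB · AE = 194]
2. C_y = -1/3  [CE · DA = -244/3 ∩ CB · AE = 194]
   → C = (2/3, -1/3)

C = (2/3, -1/3)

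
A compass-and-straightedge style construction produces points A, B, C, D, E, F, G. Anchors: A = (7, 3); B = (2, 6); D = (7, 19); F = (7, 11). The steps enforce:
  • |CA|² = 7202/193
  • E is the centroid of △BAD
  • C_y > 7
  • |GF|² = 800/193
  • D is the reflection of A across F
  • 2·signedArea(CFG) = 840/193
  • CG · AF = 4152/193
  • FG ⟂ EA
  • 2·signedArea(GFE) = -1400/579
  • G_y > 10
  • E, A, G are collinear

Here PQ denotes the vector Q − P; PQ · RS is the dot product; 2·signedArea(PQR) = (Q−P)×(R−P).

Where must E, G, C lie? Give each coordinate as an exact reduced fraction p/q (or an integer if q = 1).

C = (620/193, 1504/193)
E = (16/3, 28/3)
G = (971/193, 2023/193)

1. E_x = 16/3  [E is the centroid of △BAD]
2. E_y = 28/3  [E is the centroid of △BAD]
   → E = (16/3, 28/3)
3. G_x = 971/193  [E, A, G are collinear ∩ FG ⟂ EA]
4. G_y = 2023/193  [E, A, G are collinear ∩ FG ⟂ EA]
   → G = (971/193, 2023/193)
5. C_x = 620/193  [2·signedArea(CFG) = 840/193 ∩ CG · AF = 4152/193]
6. C_y = 1504/193  [2·signedArea(CFG) = 840/193 ∩ CG · AF = 4152/193]
   → C = (620/193, 1504/193)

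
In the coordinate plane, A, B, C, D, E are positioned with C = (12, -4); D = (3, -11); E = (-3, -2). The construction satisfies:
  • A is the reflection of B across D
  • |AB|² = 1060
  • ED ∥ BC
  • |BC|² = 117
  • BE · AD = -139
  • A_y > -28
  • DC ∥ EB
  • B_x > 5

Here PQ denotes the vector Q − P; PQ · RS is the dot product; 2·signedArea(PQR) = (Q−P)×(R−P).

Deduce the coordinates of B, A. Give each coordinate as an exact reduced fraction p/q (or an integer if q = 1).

1. B_x = 6  [ED ∥ BC ∩ DC ∥ EB]
2. B_y = 5  [ED ∥ BC ∩ DC ∥ EB]
   → B = (6, 5)
3. A_x = 0  [A is the reflection of B across D]
4. A_y = -27  [A is the reflection of B across D]
   → A = (0, -27)

A = (0, -27)
B = (6, 5)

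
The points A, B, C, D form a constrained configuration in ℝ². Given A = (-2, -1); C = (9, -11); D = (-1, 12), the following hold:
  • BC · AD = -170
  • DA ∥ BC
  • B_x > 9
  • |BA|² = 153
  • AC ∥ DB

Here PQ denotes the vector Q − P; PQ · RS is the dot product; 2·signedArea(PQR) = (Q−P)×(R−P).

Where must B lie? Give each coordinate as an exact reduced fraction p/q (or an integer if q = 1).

1. B_x = 10  [DA ∥ BC ∩ AC ∥ DB]
2. B_y = 2  [DA ∥ BC ∩ AC ∥ DB]
   → B = (10, 2)

B = (10, 2)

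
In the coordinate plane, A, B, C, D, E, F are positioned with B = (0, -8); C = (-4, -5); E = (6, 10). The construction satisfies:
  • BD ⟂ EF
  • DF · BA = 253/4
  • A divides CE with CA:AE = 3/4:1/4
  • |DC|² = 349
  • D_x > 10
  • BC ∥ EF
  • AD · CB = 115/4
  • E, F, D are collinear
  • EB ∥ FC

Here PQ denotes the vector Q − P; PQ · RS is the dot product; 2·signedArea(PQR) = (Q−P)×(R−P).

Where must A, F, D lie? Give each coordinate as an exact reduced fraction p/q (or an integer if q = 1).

A = (7/2, 25/4)
D = (54/5, 32/5)
F = (2, 13)

1. A_x = 7/2  [A divides CE with CA:AE = 3/4:1/4]
2. A_y = 25/4  [A divides CE with CA:AE = 3/4:1/4]
   → A = (7/2, 25/4)
3. F_x = 2  [EB ∥ FC ∩ BC ∥ EF]
4. F_y = 13  [EB ∥ FC ∩ BC ∥ EF]
   → F = (2, 13)
5. D_x = 54/5  [E, F, D are collinear ∩ BD ⟂ EF]
6. D_y = 32/5  [E, F, D are collinear ∩ BD ⟂ EF]
   → D = (54/5, 32/5)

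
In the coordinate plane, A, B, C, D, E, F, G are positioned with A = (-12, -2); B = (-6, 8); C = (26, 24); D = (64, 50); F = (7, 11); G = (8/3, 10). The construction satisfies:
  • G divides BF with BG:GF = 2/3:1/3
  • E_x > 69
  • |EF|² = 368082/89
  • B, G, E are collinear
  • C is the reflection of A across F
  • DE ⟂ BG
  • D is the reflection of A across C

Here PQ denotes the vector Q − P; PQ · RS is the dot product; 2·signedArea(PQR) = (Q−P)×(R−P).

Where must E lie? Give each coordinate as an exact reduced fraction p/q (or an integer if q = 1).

1. E_x = 6200/89  [B, G, E are collinear ∩ DE ⟂ BG]
2. E_y = 2266/89  [B, G, E are collinear ∩ DE ⟂ BG]
   → E = (6200/89, 2266/89)

E = (6200/89, 2266/89)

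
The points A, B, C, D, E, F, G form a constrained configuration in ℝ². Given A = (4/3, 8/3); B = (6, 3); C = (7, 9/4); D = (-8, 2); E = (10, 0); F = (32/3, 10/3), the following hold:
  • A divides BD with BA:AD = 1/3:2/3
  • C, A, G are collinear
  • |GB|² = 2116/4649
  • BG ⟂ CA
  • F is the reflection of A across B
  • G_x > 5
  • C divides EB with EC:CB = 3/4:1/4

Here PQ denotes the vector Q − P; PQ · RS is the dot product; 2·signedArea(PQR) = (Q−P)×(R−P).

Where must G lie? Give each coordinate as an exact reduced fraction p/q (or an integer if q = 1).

G = (27664/4649, 10819/4649)

1. G_x = 27664/4649  [C, A, G are collinear ∩ BG ⟂ CA]
2. G_y = 10819/4649  [C, A, G are collinear ∩ BG ⟂ CA]
   → G = (27664/4649, 10819/4649)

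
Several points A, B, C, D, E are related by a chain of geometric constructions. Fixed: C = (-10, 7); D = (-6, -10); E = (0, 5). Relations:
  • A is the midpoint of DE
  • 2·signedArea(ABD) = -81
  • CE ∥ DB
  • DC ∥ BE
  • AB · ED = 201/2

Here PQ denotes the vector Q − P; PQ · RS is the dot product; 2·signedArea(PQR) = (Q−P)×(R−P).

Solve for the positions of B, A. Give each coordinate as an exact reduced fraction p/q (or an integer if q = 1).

A = (-3, -5/2)
B = (4, -12)

1. B_x = 4  [DC ∥ BE ∩ CE ∥ DB]
2. B_y = -12  [DC ∥ BE ∩ CE ∥ DB]
   → B = (4, -12)
3. A_x = -3  [A is the midpoint of DE]
4. A_y = -5/2  [A is the midpoint of DE]
   → A = (-3, -5/2)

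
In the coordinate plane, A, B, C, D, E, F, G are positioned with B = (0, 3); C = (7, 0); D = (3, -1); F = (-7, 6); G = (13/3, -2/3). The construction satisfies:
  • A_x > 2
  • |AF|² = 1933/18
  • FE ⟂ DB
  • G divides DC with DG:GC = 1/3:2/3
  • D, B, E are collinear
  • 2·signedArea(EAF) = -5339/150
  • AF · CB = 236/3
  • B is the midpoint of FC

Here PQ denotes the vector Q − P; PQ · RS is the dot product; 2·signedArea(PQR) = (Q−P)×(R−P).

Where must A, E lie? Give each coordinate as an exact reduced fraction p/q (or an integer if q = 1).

1. E_x = -99/25  [D, B, E are collinear ∩ FE ⟂ DB]
2. E_y = 207/25  [D, B, E are collinear ∩ FE ⟂ DB]
   → E = (-99/25, 207/25)
3. A_x = 13/6  [AF · CB = 236/3 ∩ 2·signedArea(EAF) = -5339/150]
4. A_y = 7/6  [AF · CB = 236/3 ∩ 2·signedArea(EAF) = -5339/150]
   → A = (13/6, 7/6)

A = (13/6, 7/6)
E = (-99/25, 207/25)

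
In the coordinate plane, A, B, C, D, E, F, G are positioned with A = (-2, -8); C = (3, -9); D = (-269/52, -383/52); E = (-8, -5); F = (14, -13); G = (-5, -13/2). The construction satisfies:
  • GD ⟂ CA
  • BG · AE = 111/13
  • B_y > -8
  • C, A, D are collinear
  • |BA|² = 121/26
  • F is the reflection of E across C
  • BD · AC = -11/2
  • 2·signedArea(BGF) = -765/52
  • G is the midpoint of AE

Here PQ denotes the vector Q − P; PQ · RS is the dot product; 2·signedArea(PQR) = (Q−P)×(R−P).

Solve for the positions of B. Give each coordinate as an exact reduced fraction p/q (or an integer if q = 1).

1. B_x = -107/26  [BD · AC = -11/2 ∩ 2·signedArea(BGF) = -765/52]
2. B_y = -197/26  [BD · AC = -11/2 ∩ 2·signedArea(BGF) = -765/52]
   → B = (-107/26, -197/26)

B = (-107/26, -197/26)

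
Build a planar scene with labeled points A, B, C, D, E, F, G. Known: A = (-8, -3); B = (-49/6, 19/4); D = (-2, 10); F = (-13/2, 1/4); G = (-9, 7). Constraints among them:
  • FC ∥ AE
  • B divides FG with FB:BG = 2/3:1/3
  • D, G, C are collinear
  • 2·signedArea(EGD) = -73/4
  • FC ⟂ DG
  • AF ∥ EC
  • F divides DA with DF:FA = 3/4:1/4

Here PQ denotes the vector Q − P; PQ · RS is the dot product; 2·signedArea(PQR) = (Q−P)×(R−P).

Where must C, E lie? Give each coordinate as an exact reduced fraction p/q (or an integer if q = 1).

C = (-2165/232, 1591/232)
E = (-2513/232, 837/232)

1. C_x = -2165/232  [D, G, C are collinear ∩ FC ⟂ DG]
2. C_y = 1591/232  [D, G, C are collinear ∩ FC ⟂ DG]
   → C = (-2165/232, 1591/232)
3. E_x = -2513/232  [AF ∥ EC ∩ FC ∥ AE]
4. E_y = 837/232  [AF ∥ EC ∩ FC ∥ AE]
   → E = (-2513/232, 837/232)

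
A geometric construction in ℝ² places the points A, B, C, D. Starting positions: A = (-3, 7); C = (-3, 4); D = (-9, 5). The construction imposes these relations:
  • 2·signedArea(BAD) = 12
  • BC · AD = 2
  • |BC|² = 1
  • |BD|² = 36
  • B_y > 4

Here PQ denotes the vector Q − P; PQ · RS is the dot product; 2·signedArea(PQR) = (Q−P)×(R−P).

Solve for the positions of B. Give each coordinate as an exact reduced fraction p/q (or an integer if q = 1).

B = (-3, 5)

1. B_x = -3  [2·signedArea(BAD) = 12 ∩ BC · AD = 2]
2. B_y = 5  [2·signedArea(BAD) = 12 ∩ BC · AD = 2]
   → B = (-3, 5)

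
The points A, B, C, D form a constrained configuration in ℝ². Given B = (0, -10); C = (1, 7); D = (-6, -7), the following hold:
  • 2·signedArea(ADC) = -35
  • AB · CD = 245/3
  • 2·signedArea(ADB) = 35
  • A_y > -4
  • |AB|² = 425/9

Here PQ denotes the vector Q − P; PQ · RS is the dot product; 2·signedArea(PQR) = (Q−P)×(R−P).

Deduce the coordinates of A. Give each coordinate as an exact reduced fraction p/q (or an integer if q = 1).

A = (-5/3, -10/3)

1. A_x = -5/3  [AB · CD = 245/3 ∩ 2·signedArea(ADC) = -35]
2. A_y = -10/3  [AB · CD = 245/3 ∩ 2·signedArea(ADC) = -35]
   → A = (-5/3, -10/3)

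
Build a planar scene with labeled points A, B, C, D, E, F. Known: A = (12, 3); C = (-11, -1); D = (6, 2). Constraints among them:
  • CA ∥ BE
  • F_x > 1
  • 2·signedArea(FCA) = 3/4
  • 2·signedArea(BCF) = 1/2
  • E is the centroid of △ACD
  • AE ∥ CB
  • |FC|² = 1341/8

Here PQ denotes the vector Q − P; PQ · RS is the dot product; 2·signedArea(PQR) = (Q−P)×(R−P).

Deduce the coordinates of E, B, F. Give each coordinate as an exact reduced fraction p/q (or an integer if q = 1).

B = (-62/3, -8/3)
E = (7/3, 4/3)
F = (7/4, 5/4)

1. E_x = 7/3  [E is the centroid of △ACD]
2. E_y = 4/3  [E is the centroid of △ACD]
   → E = (7/3, 4/3)
3. B_x = -62/3  [CA ∥ BE ∩ AE ∥ CB]
4. B_y = -8/3  [CA ∥ BE ∩ AE ∥ CB]
   → B = (-62/3, -8/3)
5. F_x = 7/4  [2·signedArea(FCA) = 3/4 ∩ 2·signedArea(BCF) = 1/2]
6. F_y = 5/4  [2·signedArea(FCA) = 3/4 ∩ 2·signedArea(BCF) = 1/2]
   → F = (7/4, 5/4)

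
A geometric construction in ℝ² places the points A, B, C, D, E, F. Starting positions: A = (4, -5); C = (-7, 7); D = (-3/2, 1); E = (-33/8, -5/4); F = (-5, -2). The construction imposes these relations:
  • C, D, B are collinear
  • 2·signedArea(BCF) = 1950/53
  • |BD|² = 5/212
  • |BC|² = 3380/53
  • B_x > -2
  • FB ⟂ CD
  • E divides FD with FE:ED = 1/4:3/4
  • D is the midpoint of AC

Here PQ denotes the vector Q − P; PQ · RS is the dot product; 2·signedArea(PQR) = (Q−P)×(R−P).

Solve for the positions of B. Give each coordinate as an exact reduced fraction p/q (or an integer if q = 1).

B = (-85/53, 59/53)

1. B_x = -85/53  [C, D, B are collinear ∩ FB ⟂ CD]
2. B_y = 59/53  [C, D, B are collinear ∩ FB ⟂ CD]
   → B = (-85/53, 59/53)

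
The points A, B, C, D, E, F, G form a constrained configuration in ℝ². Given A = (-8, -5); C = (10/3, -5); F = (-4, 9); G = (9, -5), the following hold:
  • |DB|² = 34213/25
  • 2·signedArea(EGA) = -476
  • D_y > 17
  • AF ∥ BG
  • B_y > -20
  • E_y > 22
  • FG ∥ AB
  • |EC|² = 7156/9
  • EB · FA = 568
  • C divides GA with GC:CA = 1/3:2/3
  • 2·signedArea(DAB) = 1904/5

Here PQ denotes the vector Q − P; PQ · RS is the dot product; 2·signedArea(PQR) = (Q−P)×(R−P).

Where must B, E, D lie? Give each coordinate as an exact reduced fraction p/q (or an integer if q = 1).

1. B_x = 5  [AF ∥ BG ∩ FG ∥ AB]
2. B_y = -19  [AF ∥ BG ∩ FG ∥ AB]
   → B = (5, -19)
3. E_x = 0  [EB · FA = 568 ∩ 2·signedArea(EGA) = -476]
4. E_y = 23  [EB · FA = 568 ∩ 2·signedArea(EGA) = -476]
   → E = (0, 23)
5. D_x = -8/5  [line 14·x + 13·y + -1019/5 = 0 ∩ |DB|² = 34213/25]
6. D_y = 87/5  [line 14·x + 13·y + -1019/5 = 0 ∩ |DB|² = 34213/25]
   → D = (-8/5, 87/5)

B = (5, -19)
D = (-8/5, 87/5)
E = (0, 23)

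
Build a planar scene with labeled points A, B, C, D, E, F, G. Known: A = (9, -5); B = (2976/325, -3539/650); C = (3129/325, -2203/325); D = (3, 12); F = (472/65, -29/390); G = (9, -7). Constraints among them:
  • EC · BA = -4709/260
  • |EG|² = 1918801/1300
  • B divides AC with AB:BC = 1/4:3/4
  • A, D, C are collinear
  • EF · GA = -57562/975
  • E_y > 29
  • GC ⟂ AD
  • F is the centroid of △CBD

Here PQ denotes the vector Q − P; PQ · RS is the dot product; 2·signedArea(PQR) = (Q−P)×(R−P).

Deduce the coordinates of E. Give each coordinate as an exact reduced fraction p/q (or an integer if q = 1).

1. E_x = -1026/325  [EF · GA = -57562/975 ∩ EC · BA = -4709/260]
2. E_y = 19139/650  [EF · GA = -57562/975 ∩ EC · BA = -4709/260]
   → E = (-1026/325, 19139/650)

E = (-1026/325, 19139/650)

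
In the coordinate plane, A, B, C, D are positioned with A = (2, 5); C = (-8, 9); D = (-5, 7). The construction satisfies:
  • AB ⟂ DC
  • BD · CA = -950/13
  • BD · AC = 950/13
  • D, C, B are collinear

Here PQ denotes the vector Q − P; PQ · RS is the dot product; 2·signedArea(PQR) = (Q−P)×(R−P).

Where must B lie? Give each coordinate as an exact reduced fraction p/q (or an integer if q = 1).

1. B_x = 10/13  [D, C, B are collinear ∩ AB ⟂ DC]
2. B_y = 41/13  [D, C, B are collinear ∩ AB ⟂ DC]
   → B = (10/13, 41/13)

B = (10/13, 41/13)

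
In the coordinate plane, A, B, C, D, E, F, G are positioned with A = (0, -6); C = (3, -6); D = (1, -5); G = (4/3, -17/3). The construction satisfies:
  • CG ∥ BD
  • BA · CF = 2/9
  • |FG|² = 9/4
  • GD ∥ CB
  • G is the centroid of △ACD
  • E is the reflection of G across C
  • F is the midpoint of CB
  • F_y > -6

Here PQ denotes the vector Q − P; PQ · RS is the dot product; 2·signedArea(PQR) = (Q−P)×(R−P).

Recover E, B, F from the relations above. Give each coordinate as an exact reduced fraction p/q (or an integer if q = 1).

1. E_x = 14/3  [E is the reflection of G across C]
2. E_y = -19/3  [E is the reflection of G across C]
   → E = (14/3, -19/3)
3. B_x = 8/3  [CG ∥ BD ∩ GD ∥ CB]
4. B_y = -16/3  [CG ∥ BD ∩ GD ∥ CB]
   → B = (8/3, -16/3)
5. F_x = 17/6  [F is the midpoint of CB]
6. F_y = -17/3  [F is the midpoint of CB]
   → F = (17/6, -17/3)

B = (8/3, -16/3)
E = (14/3, -19/3)
F = (17/6, -17/3)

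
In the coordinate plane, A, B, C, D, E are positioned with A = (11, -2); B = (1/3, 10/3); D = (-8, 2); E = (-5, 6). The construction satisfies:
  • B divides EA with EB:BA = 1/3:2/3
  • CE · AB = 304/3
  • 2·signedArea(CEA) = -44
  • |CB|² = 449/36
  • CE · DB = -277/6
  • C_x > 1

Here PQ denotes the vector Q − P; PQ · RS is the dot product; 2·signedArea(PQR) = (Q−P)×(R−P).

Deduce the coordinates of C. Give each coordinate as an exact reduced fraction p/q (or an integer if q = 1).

1. C_x = 3/2  [CE · DB = -277/6 ∩ 2·signedArea(CEA) = -44]
2. C_y = 0  [CE · DB = -277/6 ∩ 2·signedArea(CEA) = -44]
   → C = (3/2, 0)

C = (3/2, 0)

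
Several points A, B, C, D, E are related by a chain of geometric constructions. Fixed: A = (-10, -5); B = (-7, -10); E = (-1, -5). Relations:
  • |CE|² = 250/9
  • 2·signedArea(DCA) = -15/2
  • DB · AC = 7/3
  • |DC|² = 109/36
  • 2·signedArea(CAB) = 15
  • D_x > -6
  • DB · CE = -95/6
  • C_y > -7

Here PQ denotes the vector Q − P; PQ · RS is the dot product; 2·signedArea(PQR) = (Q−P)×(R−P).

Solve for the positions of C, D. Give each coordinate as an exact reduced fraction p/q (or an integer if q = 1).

C = (-6, -20/3)
D = (-11/2, -5)

1. C_x = -6  [line 5·x + 3·y + 50 = 0 ∩ |CE|² = 250/9]
2. C_y = -20/3  [line 5·x + 3·y + 50 = 0 ∩ |CE|² = 250/9]
   → C = (-6, -20/3)
3. D_x = -11/2  [DB · CE = -95/6 ∩ DB · AC = 7/3]
4. D_y = -5  [DB · CE = -95/6 ∩ DB · AC = 7/3]
   → D = (-11/2, -5)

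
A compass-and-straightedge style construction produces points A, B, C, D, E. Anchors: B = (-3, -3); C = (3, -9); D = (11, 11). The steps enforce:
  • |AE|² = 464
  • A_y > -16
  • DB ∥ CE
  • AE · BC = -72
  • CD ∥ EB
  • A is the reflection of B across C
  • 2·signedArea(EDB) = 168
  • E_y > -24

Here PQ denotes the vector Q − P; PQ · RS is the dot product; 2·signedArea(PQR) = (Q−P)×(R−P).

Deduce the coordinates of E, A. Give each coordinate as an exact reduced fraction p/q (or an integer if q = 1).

A = (9, -15)
E = (-11, -23)

1. E_x = -11  [CD ∥ EB ∩ DB ∥ CE]
2. E_y = -23  [CD ∥ EB ∩ DB ∥ CE]
   → E = (-11, -23)
3. A_x = 9  [A is the reflection of B across C]
4. A_y = -15  [A is the reflection of B across C]
   → A = (9, -15)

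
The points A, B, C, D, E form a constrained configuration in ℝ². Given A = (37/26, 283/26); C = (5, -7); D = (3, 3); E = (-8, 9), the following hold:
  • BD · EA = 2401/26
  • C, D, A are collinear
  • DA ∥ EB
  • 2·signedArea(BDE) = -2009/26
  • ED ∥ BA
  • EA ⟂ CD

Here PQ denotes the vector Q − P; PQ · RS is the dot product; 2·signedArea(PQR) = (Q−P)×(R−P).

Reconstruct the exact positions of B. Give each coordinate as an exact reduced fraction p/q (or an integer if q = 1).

B = (-249/26, 439/26)

1. B_x = -249/26  [ED ∥ BA ∩ DA ∥ EB]
2. B_y = 439/26  [ED ∥ BA ∩ DA ∥ EB]
   → B = (-249/26, 439/26)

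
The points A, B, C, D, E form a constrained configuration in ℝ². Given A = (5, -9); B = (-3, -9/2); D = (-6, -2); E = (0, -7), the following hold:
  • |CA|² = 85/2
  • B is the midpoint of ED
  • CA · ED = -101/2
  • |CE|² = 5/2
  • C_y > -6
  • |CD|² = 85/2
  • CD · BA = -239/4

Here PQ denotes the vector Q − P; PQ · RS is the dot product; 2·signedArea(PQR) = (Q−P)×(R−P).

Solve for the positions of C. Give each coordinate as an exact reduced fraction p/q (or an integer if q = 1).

1. C_x = -1/2  [CA · ED = -101/2 ∩ CD · BA = -239/4]
2. C_y = -11/2  [CA · ED = -101/2 ∩ CD · BA = -239/4]
   → C = (-1/2, -11/2)

C = (-1/2, -11/2)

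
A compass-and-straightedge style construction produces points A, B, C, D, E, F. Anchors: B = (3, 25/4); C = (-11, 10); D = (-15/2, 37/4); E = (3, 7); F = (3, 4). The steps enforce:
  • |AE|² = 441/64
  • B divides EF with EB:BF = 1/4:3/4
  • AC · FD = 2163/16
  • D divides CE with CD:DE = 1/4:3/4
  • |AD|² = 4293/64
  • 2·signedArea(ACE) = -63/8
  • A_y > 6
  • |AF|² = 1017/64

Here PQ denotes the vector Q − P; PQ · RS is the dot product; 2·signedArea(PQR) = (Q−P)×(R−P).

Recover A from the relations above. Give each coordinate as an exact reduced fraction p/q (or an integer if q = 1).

A = (3/8, 7)

1. A_x = 3/8  [AC · FD = 2163/16 ∩ 2·signedArea(ACE) = -63/8]
2. A_y = 7  [AC · FD = 2163/16 ∩ 2·signedArea(ACE) = -63/8]
   → A = (3/8, 7)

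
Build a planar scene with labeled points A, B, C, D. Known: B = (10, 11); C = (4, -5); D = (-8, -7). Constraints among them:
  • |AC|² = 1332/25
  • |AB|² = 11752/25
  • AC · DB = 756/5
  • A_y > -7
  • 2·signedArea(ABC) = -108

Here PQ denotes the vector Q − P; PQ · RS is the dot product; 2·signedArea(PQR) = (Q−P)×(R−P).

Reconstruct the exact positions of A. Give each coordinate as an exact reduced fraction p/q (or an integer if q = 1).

A = (-16/5, -31/5)

1. A_x = -16/5  [2·signedArea(ABC) = -108 ∩ AC · DB = 756/5]
2. A_y = -31/5  [2·signedArea(ABC) = -108 ∩ AC · DB = 756/5]
   → A = (-16/5, -31/5)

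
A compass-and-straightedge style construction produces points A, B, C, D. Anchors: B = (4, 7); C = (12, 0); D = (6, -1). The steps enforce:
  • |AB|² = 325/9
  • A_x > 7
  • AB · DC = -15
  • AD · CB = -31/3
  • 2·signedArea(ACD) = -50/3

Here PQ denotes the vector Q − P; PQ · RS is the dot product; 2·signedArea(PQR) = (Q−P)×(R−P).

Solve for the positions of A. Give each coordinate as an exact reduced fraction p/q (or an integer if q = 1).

A = (22/3, 2)

1. A_x = 22/3  [2·signedArea(ACD) = -50/3 ∩ AD · CB = -31/3]
2. A_y = 2  [2·signedArea(ACD) = -50/3 ∩ AD · CB = -31/3]
   → A = (22/3, 2)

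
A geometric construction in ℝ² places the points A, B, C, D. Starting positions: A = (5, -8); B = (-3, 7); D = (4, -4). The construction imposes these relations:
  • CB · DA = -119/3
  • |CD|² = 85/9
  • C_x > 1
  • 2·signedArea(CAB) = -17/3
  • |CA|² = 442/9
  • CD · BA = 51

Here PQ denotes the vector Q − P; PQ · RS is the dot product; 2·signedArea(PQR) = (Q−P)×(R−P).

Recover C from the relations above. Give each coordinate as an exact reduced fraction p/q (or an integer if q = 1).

1. C_x = 2  [CD · BA = 51 ∩ 2·signedArea(CAB) = -17/3]
2. C_y = -5/3  [CD · BA = 51 ∩ 2·signedArea(CAB) = -17/3]
   → C = (2, -5/3)

C = (2, -5/3)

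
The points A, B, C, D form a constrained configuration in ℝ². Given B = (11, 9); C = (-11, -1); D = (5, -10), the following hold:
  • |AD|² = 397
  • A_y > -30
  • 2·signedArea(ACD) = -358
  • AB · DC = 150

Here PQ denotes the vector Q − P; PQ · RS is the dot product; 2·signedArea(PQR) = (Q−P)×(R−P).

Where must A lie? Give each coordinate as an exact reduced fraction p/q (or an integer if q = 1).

1. A_x = -1  [AB · DC = 150 ∩ 2·signedArea(ACD) = -358]
2. A_y = -29  [AB · DC = 150 ∩ 2·signedArea(ACD) = -358]
   → A = (-1, -29)

A = (-1, -29)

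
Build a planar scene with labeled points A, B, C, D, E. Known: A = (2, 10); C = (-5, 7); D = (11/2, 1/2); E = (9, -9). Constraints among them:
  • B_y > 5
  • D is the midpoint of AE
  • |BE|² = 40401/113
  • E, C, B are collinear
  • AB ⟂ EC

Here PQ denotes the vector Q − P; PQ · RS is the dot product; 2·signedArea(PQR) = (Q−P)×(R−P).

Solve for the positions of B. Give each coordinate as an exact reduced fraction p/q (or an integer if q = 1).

1. B_x = -390/113  [E, C, B are collinear ∩ AB ⟂ EC]
2. B_y = 591/113  [E, C, B are collinear ∩ AB ⟂ EC]
   → B = (-390/113, 591/113)

B = (-390/113, 591/113)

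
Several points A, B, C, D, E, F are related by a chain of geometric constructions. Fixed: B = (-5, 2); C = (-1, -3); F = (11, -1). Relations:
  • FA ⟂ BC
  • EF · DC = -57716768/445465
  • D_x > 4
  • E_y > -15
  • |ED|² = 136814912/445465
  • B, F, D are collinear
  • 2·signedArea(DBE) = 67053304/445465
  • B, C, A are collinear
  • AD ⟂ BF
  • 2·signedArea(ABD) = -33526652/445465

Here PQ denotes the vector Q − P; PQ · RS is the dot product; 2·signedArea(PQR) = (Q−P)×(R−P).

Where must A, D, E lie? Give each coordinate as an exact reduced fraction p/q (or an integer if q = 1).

1. A_x = 111/41  [B, C, A are collinear ∩ FA ⟂ BC]
2. A_y = -313/41  [B, C, A are collinear ∩ FA ⟂ BC]
   → A = (111/41, -313/41)
3. D_x = 45531/10865  [B, F, D are collinear ∩ AD ⟂ BF]
4. D_y = 3007/10865  [B, F, D are collinear ∩ AD ⟂ BF]
   → D = (45531/10865, 3007/10865)
5. E_x = -229/41  [EF · DC = -57716768/445465 ∩ 2·signedArea(DBE) = 67053304/445465]
6. E_y = -585/41  [EF · DC = -57716768/445465 ∩ 2·signedArea(DBE) = 67053304/445465]
   → E = (-229/41, -585/41)

A = (111/41, -313/41)
D = (45531/10865, 3007/10865)
E = (-229/41, -585/41)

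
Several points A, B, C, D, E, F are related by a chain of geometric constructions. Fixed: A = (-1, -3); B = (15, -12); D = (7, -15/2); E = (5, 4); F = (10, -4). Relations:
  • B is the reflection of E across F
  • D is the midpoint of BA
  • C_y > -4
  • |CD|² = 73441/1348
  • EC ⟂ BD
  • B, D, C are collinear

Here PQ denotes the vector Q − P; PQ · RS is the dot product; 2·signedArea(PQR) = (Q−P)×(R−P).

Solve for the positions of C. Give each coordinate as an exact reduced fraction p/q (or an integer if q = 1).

1. C_x = 191/337  [B, D, C are collinear ∩ EC ⟂ BD]
2. C_y = -1308/337  [B, D, C are collinear ∩ EC ⟂ BD]
   → C = (191/337, -1308/337)

C = (191/337, -1308/337)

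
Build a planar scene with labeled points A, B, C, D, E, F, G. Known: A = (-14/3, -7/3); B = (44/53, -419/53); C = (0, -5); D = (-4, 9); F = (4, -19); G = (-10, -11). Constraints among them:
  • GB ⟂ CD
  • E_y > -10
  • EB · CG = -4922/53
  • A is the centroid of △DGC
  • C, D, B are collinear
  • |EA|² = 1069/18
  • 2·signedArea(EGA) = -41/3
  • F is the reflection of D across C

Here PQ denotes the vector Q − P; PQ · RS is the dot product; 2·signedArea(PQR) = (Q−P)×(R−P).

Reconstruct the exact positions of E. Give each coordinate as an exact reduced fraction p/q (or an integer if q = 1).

E = (-15/2, -19/2)

1. E_x = -15/2  [2·signedArea(EGA) = -41/3 ∩ EB · CG = -4922/53]
2. E_y = -19/2  [2·signedArea(EGA) = -41/3 ∩ EB · CG = -4922/53]
   → E = (-15/2, -19/2)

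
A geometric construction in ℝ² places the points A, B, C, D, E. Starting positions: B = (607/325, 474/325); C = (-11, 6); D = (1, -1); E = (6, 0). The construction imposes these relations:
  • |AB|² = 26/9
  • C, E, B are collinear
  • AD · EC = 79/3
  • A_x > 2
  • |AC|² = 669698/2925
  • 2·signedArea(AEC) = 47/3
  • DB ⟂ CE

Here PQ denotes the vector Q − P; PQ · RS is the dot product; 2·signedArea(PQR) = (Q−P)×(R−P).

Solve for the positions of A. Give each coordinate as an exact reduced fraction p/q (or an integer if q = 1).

1. A_x = 2882/975  [AD · EC = 79/3 ∩ 2·signedArea(AEC) = 47/3]
2. A_y = 149/975  [AD · EC = 79/3 ∩ 2·signedArea(AEC) = 47/3]
   → A = (2882/975, 149/975)

A = (2882/975, 149/975)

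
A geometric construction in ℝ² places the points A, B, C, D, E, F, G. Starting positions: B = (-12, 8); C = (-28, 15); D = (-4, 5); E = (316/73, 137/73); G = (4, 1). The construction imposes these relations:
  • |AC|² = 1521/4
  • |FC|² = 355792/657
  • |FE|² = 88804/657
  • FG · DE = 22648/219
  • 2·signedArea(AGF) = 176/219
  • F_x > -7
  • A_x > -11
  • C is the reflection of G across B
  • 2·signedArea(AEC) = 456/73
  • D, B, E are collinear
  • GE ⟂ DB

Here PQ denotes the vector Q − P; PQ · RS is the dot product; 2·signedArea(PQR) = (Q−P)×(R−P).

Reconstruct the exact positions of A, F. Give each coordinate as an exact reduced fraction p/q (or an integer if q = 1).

1. A_x = -10  [line -958/73·x + -2360/73·y + 8120/73 = 0 ∩ |AC|² = 1521/4]
2. A_y = 15/2  [line -958/73·x + -2360/73·y + 8120/73 = 0 ∩ |AC|² = 1521/4]
   → A = (-10, 15/2)
3. F_x = -1436/219  [FG · DE = 22648/219 ∩ 2·signedArea(AGF) = 176/219]
4. F_y = 435/73  [FG · DE = 22648/219 ∩ 2·signedArea(AGF) = 176/219]
   → F = (-1436/219, 435/73)

A = (-10, 15/2)
F = (-1436/219, 435/73)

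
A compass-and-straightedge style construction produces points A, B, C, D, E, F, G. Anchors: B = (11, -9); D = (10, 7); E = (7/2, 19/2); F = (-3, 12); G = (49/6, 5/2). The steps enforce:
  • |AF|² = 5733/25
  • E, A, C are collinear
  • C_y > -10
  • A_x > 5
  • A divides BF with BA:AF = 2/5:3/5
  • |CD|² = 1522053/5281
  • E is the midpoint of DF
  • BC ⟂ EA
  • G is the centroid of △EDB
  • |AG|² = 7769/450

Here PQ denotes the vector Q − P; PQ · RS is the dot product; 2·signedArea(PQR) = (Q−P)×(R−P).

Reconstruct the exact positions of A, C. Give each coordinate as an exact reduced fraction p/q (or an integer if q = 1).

1. A_x = 27/5  [A divides BF with BA:AF = 2/5:3/5]
2. A_y = -3/5  [A divides BF with BA:AF = 2/5:3/5]
   → A = (27/5, -3/5)
3. C_x = 37588/5281  [E, A, C are collinear ∩ BC ⟂ EA]
4. C_y = -51386/5281  [E, A, C are collinear ∩ BC ⟂ EA]
   → C = (37588/5281, -51386/5281)

A = (27/5, -3/5)
C = (37588/5281, -51386/5281)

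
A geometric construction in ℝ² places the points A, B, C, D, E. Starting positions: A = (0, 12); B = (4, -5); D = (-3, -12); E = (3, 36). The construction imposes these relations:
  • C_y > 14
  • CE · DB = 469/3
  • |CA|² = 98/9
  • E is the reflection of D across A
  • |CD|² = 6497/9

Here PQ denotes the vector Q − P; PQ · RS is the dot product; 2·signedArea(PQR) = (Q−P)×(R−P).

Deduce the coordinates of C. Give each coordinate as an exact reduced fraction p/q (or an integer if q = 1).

C = (7/3, 43/3)

1. C_x = 7/3  [line -7·x + -7·y + 350/3 = 0 ∩ |CA|² = 98/9]
2. C_y = 43/3  [line -7·x + -7·y + 350/3 = 0 ∩ |CA|² = 98/9]
   → C = (7/3, 43/3)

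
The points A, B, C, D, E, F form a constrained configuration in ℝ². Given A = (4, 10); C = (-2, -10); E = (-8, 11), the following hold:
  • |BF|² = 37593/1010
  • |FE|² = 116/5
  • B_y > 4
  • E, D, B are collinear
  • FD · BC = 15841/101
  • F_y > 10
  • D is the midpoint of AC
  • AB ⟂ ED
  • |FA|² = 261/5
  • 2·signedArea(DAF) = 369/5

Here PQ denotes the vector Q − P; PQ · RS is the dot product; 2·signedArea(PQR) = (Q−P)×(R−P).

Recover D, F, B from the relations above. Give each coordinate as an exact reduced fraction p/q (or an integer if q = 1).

B = (-545/202, 913/202)
D = (1, 0)
F = (-16/5, 53/5)

1. D_x = 1  [D is the midpoint of AC]
2. D_y = 0  [D is the midpoint of AC]
   → D = (1, 0)
3. F_x = -16/5  [line -10·x + 3·y + -319/5 = 0 ∩ |FE|² = 116/5]
4. F_y = 53/5  [line -10·x + 3·y + -319/5 = 0 ∩ |FE|² = 116/5]
   → F = (-16/5, 53/5)
5. B_x = -545/202  [FD · BC = 15841/101 ∩ E, D, B are collinear]
6. B_y = 913/202  [FD · BC = 15841/101 ∩ E, D, B are collinear]
   → B = (-545/202, 913/202)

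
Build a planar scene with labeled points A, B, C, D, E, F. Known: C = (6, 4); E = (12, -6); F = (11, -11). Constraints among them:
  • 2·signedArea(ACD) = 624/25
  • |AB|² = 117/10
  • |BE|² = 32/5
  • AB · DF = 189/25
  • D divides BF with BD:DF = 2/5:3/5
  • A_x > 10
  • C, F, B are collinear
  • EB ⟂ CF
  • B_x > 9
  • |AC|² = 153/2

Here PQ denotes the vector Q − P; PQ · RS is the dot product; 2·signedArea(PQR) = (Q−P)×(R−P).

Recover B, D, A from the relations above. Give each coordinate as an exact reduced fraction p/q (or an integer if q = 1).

A = (21/2, -7/2)
B = (48/5, -34/5)
D = (254/25, -212/25)

1. B_x = 48/5  [C, F, B are collinear ∩ EB ⟂ CF]
2. B_y = -34/5  [C, F, B are collinear ∩ EB ⟂ CF]
   → B = (48/5, -34/5)
3. D_x = 254/25  [D divides BF with BD:DF = 2/5:3/5]
4. D_y = -212/25  [D divides BF with BD:DF = 2/5:3/5]
   → D = (254/25, -212/25)
5. A_x = 21/2  [AB · DF = 189/25 ∩ 2·signedArea(ACD) = 624/25]
6. A_y = -7/2  [AB · DF = 189/25 ∩ 2·signedArea(ACD) = 624/25]
   → A = (21/2, -7/2)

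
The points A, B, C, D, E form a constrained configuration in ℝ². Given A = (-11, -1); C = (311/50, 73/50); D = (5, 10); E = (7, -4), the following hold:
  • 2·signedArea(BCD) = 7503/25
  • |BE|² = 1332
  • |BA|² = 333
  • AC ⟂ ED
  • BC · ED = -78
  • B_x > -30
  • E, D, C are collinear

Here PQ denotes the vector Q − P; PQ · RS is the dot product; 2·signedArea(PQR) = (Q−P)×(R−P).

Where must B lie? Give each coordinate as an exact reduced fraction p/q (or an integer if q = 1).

B = (-29, 2)

1. B_x = -29  [2·signedArea(BCD) = 7503/25 ∩ BC · ED = -78]
2. B_y = 2  [2·signedArea(BCD) = 7503/25 ∩ BC · ED = -78]
   → B = (-29, 2)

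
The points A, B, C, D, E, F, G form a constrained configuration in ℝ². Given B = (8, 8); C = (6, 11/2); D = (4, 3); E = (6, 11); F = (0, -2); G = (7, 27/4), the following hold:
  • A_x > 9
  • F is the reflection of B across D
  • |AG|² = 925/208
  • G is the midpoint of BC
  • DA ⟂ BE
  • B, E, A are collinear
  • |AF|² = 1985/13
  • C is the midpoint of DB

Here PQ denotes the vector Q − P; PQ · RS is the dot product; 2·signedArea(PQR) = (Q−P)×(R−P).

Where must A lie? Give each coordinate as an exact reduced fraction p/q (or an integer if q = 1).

1. A_x = 118/13  [B, E, A are collinear ∩ DA ⟂ BE]
2. A_y = 83/13  [B, E, A are collinear ∩ DA ⟂ BE]
   → A = (118/13, 83/13)

A = (118/13, 83/13)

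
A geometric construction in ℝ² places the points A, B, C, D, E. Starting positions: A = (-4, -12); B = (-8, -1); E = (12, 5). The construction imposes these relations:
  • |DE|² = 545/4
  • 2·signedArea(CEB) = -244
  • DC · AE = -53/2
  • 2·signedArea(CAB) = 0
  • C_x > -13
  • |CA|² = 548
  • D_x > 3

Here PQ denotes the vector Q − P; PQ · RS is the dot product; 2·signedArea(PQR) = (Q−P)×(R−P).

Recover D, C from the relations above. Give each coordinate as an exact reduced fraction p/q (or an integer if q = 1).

1. C_x = -12  [2·signedArea(CAB) = 0 ∩ 2·signedArea(CEB) = -244]
2. C_y = 10  [2·signedArea(CAB) = 0 ∩ 2·signedArea(CEB) = -244]
   → C = (-12, 10)
3. D_x = 4  [line -16·x + -17·y + 9/2 = 0 ∩ |DE|² = 545/4]
4. D_y = -7/2  [line -16·x + -17·y + 9/2 = 0 ∩ |DE|² = 545/4]
   → D = (4, -7/2)

C = (-12, 10)
D = (4, -7/2)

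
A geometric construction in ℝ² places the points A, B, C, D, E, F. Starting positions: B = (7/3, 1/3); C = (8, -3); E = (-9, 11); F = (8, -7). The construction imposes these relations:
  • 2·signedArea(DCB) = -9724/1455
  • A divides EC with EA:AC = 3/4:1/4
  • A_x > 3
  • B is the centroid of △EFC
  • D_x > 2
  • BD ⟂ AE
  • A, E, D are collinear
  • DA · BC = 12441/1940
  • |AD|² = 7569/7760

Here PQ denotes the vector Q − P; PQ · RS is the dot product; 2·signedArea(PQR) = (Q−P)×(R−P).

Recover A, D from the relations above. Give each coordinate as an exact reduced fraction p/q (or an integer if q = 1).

1. A_x = 15/4  [A divides EC with EA:AC = 3/4:1/4]
2. A_y = 1/2  [A divides EC with EA:AC = 3/4:1/4]
   → A = (15/4, 1/2)
3. D_x = 1449/485  [A, E, D are collinear ∩ BD ⟂ AE]
4. D_y = 547/485  [A, E, D are collinear ∩ BD ⟂ AE]
   → D = (1449/485, 547/485)

A = (15/4, 1/2)
D = (1449/485, 547/485)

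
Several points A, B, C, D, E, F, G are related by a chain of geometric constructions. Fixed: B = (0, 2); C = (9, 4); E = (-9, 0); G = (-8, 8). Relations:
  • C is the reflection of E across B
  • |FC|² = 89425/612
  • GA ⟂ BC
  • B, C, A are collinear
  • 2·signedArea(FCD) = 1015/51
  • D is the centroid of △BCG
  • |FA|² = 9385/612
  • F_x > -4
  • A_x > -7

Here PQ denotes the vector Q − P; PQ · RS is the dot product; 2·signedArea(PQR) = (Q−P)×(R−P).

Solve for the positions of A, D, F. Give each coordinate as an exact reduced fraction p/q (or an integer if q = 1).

1. A_x = -108/17  [B, C, A are collinear ∩ GA ⟂ BC]
2. A_y = 10/17  [B, C, A are collinear ∩ GA ⟂ BC]
   → A = (-108/17, 10/17)
3. D_x = 1/3  [D is the centroid of △BCG]
4. D_y = 14/3  [D is the centroid of △BCG]
   → D = (1/3, 14/3)
5. F_x = -307/102  [line -2/3·x + -26/3·y + 353/17 = 0 ∩ |FA|² = 9385/612]
6. F_y = 134/51  [line -2/3·x + -26/3·y + 353/17 = 0 ∩ |FA|² = 9385/612]
   → F = (-307/102, 134/51)

A = (-108/17, 10/17)
D = (1/3, 14/3)
F = (-307/102, 134/51)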